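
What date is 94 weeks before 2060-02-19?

Subtracting 94 weeks = 658 days from February 19, 2060.
Going back 19 days from February 19, 2060 reaches the end of the previous month; 658 − 19 = 639 left.
January 2060 has 31 days: 639 − 31 = 608 left.
December 2059 has 31 days: 608 − 31 = 577 left.
November 2059 has 30 days: 577 − 30 = 547 left.
October 2059 has 31 days: 547 − 31 = 516 left.
September 2059 has 30 days: 516 − 30 = 486 left.
August 2059 has 31 days: 486 − 31 = 455 left.
July 2059 has 31 days: 455 − 31 = 424 left.
June 2059 has 30 days: 424 − 30 = 394 left.
May 2059 has 31 days: 394 − 31 = 363 left.
April 2059 has 30 days: 363 − 30 = 333 left.
March 2059 has 31 days: 333 − 31 = 302 left.
February 2059 has 28 days (2059 is not a leap year): 302 − 28 = 274 left.
January 2059 has 31 days: 274 − 31 = 243 left.
December 2058 has 31 days: 243 − 31 = 212 left.
November 2058 has 30 days: 212 − 30 = 182 left.
October 2058 has 31 days: 182 − 31 = 151 left.
September 2058 has 30 days: 151 − 30 = 121 left.
August 2058 has 31 days: 121 − 31 = 90 left.
July 2058 has 31 days: 90 − 31 = 59 left.
June 2058 has 30 days: 59 − 30 = 29 left.
May 2058 has 31 days; 31 − 29 = 2 → May 2, 2058.

May 2, 2058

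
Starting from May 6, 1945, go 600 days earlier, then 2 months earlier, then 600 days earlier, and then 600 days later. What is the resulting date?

July 14, 1943

Counting back 600 days from May 6, 1945:
Going back 6 days from May 6, 1945 reaches the end of the previous month; 600 − 6 = 594 left.
April 1945 has 30 days: 594 − 30 = 564 left.
March 1945 has 31 days: 564 − 31 = 533 left.
February 1945 has 28 days (1945 is not a leap year): 533 − 28 = 505 left.
January 1945 has 31 days: 505 − 31 = 474 left.
December 1944 has 31 days: 474 − 31 = 443 left.
November 1944 has 30 days: 443 − 30 = 413 left.
October 1944 has 31 days: 413 − 31 = 382 left.
September 1944 has 30 days: 382 − 30 = 352 left.
August 1944 has 31 days: 352 − 31 = 321 left.
July 1944 has 31 days: 321 − 31 = 290 left.
June 1944 has 30 days: 290 − 30 = 260 left.
May 1944 has 31 days: 260 − 31 = 229 left.
April 1944 has 30 days: 229 − 30 = 199 left.
March 1944 has 31 days: 199 − 31 = 168 left.
February 1944 has 29 days (1944 is a leap year): 168 − 29 = 139 left.
January 1944 has 31 days: 139 − 31 = 108 left.
December 1943 has 31 days: 108 − 31 = 77 left.
November 1943 has 30 days: 77 − 30 = 47 left.
October 1943 has 31 days: 47 − 31 = 16 left.
September 1943 has 30 days; 30 − 16 = 14 → September 14, 1943.
Counting back 2 months from September 14, 1943:
month 9 − 2 = 7 → July 1943.
Day 14 is valid in July, giving July 14, 1943.
Going back 600 days from July 14, 1943:
Going back 14 days from July 14, 1943 reaches the end of the previous month; 600 − 14 = 586 left.
June 1943 has 30 days: 586 − 30 = 556 left.
May 1943 has 31 days: 556 − 31 = 525 left.
April 1943 has 30 days: 525 − 30 = 495 left.
March 1943 has 31 days: 495 − 31 = 464 left.
February 1943 has 28 days (1943 is not a leap year): 464 − 28 = 436 left.
January 1943 has 31 days: 436 − 31 = 405 left.
December 1942 has 31 days: 405 − 31 = 374 left.
November 1942 has 30 days: 374 − 30 = 344 left.
October 1942 has 31 days: 344 − 31 = 313 left.
September 1942 has 30 days: 313 − 30 = 283 left.
August 1942 has 31 days: 283 − 31 = 252 left.
July 1942 has 31 days: 252 − 31 = 221 left.
June 1942 has 30 days: 221 − 30 = 191 left.
May 1942 has 31 days: 191 − 31 = 160 left.
April 1942 has 30 days: 160 − 30 = 130 left.
March 1942 has 31 days: 130 − 31 = 99 left.
February 1942 has 28 days (1942 is not a leap year): 99 − 28 = 71 left.
January 1942 has 31 days: 71 − 31 = 40 left.
December 1941 has 31 days: 40 − 31 = 9 left.
November 1941 has 30 days; 30 − 9 = 21 → November 21, 1941.
Counting forward 600 days from November 21, 1941:
November has 30 days, so 30 − 21 = 9 days remain after November 21, 1941; 600 − 9 = 591 left.
December 1941 has 31 days: 591 − 31 = 560 left.
January 1942 has 31 days: 560 − 31 = 529 left.
February 1942 has 28 days (1942 is not a leap year): 529 − 28 = 501 left.
March 1942 has 31 days: 501 − 31 = 470 left.
April 1942 has 30 days: 470 − 30 = 440 left.
May 1942 has 31 days: 440 − 31 = 409 left.
June 1942 has 30 days: 409 − 30 = 379 left.
July 1942 has 31 days: 379 − 31 = 348 left.
August 1942 has 31 days: 348 − 31 = 317 left.
September 1942 has 30 days: 317 − 30 = 287 left.
October 1942 has 31 days: 287 − 31 = 256 left.
November 1942 has 30 days: 256 − 30 = 226 left.
December 1942 has 31 days: 226 − 31 = 195 left.
January 1943 has 31 days: 195 − 31 = 164 left.
February 1943 has 28 days (1943 is not a leap year): 164 − 28 = 136 left.
March 1943 has 31 days: 136 − 31 = 105 left.
April 1943 has 30 days: 105 − 30 = 75 left.
May 1943 has 31 days: 75 − 31 = 44 left.
June 1943 has 30 days: 44 − 30 = 14 left.
14 days into July 1943 → July 14, 1943.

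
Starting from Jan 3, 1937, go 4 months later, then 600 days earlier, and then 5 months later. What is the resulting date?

Counting forward 4 months from January 3, 1937:
month 1 + 4 = 5 → May 1937.
Day 3 is valid in May, giving May 3, 1937.
Subtracting 600 days from May 3, 1937:
Going back 3 days from May 3, 1937 reaches the end of the previous month; 600 − 3 = 597 left.
April 1937 has 30 days: 597 − 30 = 567 left.
March 1937 has 31 days: 567 − 31 = 536 left.
February 1937 has 28 days (1937 is not a leap year): 536 − 28 = 508 left.
January 1937 has 31 days: 508 − 31 = 477 left.
December 1936 has 31 days: 477 − 31 = 446 left.
November 1936 has 30 days: 446 − 30 = 416 left.
October 1936 has 31 days: 416 − 31 = 385 left.
September 1936 has 30 days: 385 − 30 = 355 left.
August 1936 has 31 days: 355 − 31 = 324 left.
July 1936 has 31 days: 324 − 31 = 293 left.
June 1936 has 30 days: 293 − 30 = 263 left.
May 1936 has 31 days: 263 − 31 = 232 left.
April 1936 has 30 days: 232 − 30 = 202 left.
March 1936 has 31 days: 202 − 31 = 171 left.
February 1936 has 29 days (1936 is a leap year): 171 − 29 = 142 left.
January 1936 has 31 days: 142 − 31 = 111 left.
December 1935 has 31 days: 111 − 31 = 80 left.
November 1935 has 30 days: 80 − 30 = 50 left.
October 1935 has 31 days: 50 − 31 = 19 left.
September 1935 has 30 days; 30 − 19 = 11 → September 11, 1935.
Adding 5 months from September 11, 1935:
month 9 + 5 = 14, which is month 2 of year 1936 → February 1936.
Day 11 is valid in February, giving February 11, 1936.

February 11, 1936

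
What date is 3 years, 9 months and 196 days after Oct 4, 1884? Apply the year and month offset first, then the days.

Adding 3 years, 9 months and 196 days from October 4, 1884: first the month/year part, then the days.
+3 years → 1887; month 10 + 9 = 19, which is month 7 of year 1888 → July 1888.
Day 4 is valid in July, giving July 4, 1888.
Now add 196 days from July 4, 1888.
July has 31 days, so 31 − 4 = 27 days remain after July 4, 1888; 196 − 27 = 169 left.
August 1888 has 31 days: 169 − 31 = 138 left.
September 1888 has 30 days: 138 − 30 = 108 left.
October 1888 has 31 days: 108 − 31 = 77 left.
November 1888 has 30 days: 77 − 30 = 47 left.
December 1888 has 31 days: 47 − 31 = 16 left.
16 days into January 1889 → January 16, 1889.

January 16, 1889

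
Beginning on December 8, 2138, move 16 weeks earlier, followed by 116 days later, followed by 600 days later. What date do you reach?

August 3, 2140

Subtracting 16 weeks (= 112 days) from December 8, 2138:
Going back 8 days from December 8, 2138 reaches the end of the previous month; 112 − 8 = 104 left.
November 2138 has 30 days: 104 − 30 = 74 left.
October 2138 has 31 days: 74 − 31 = 43 left.
September 2138 has 30 days: 43 − 30 = 13 left.
August 2138 has 31 days; 31 − 13 = 18 → August 18, 2138.
Adding 116 days from August 18, 2138:
August has 31 days, so 31 − 18 = 13 days remain after August 18, 2138; 116 − 13 = 103 left.
September 2138 has 30 days: 103 − 30 = 73 left.
October 2138 has 31 days: 73 − 31 = 42 left.
November 2138 has 30 days: 42 − 30 = 12 left.
12 days into December 2138 → December 12, 2138.
Adding 600 days from December 12, 2138:
December has 31 days, so 31 − 12 = 19 days remain after December 12, 2138; 600 − 19 = 581 left.
January 2139 has 31 days: 581 − 31 = 550 left.
February 2139 has 28 days (2139 is not a leap year): 550 − 28 = 522 left.
March 2139 has 31 days: 522 − 31 = 491 left.
April 2139 has 30 days: 491 − 30 = 461 left.
May 2139 has 31 days: 461 − 31 = 430 left.
June 2139 has 30 days: 430 − 30 = 400 left.
July 2139 has 31 days: 400 − 31 = 369 left.
August 2139 has 31 days: 369 − 31 = 338 left.
September 2139 has 30 days: 338 − 30 = 308 left.
October 2139 has 31 days: 308 − 31 = 277 left.
November 2139 has 30 days: 277 − 30 = 247 left.
December 2139 has 31 days: 247 − 31 = 216 left.
January 2140 has 31 days: 216 − 31 = 185 left.
February 2140 has 29 days (2140 is a leap year): 185 − 29 = 156 left.
March 2140 has 31 days: 156 − 31 = 125 left.
April 2140 has 30 days: 125 − 30 = 95 left.
May 2140 has 31 days: 95 − 31 = 64 left.
June 2140 has 30 days: 64 − 30 = 34 left.
July 2140 has 31 days: 34 − 31 = 3 left.
3 days into August 2140 → August 3, 2140.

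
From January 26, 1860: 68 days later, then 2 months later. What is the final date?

Counting forward 68 days from January 26, 1860:
January has 31 days, so 31 − 26 = 5 days remain after January 26, 1860; 68 − 5 = 63 left.
February 1860 has 29 days (1860 is a leap year): 63 − 29 = 34 left.
March 1860 has 31 days: 34 − 31 = 3 left.
3 days into April 1860 → April 3, 1860.
Advancing 2 months from April 3, 1860:
month 4 + 2 = 6 → June 1860.
Day 3 is valid in June, giving June 3, 1860.

June 3, 1860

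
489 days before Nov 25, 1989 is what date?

July 24, 1988

Subtracting 489 days from November 25, 1989.
Going back 25 days from November 25, 1989 reaches the end of the previous month; 489 − 25 = 464 left.
October 1989 has 31 days: 464 − 31 = 433 left.
September 1989 has 30 days: 433 − 30 = 403 left.
August 1989 has 31 days: 403 − 31 = 372 left.
July 1989 has 31 days: 372 − 31 = 341 left.
June 1989 has 30 days: 341 − 30 = 311 left.
May 1989 has 31 days: 311 − 31 = 280 left.
April 1989 has 30 days: 280 − 30 = 250 left.
March 1989 has 31 days: 250 − 31 = 219 left.
February 1989 has 28 days (1989 is not a leap year): 219 − 28 = 191 left.
January 1989 has 31 days: 191 − 31 = 160 left.
December 1988 has 31 days: 160 − 31 = 129 left.
November 1988 has 30 days: 129 − 30 = 99 left.
October 1988 has 31 days: 99 − 31 = 68 left.
September 1988 has 30 days: 68 − 30 = 38 left.
August 1988 has 31 days: 38 − 31 = 7 left.
July 1988 has 31 days; 31 − 7 = 24 → July 24, 1988.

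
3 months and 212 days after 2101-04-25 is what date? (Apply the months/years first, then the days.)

February 22, 2102

Adding 3 months and 212 days from April 25, 2101: first the month/year part, then the days.
month 4 + 3 = 7 → July 2101.
Day 25 is valid in July, giving July 25, 2101.
Now add 212 days from July 25, 2101.
July has 31 days, so 31 − 25 = 6 days remain after July 25, 2101; 212 − 6 = 206 left.
August 2101 has 31 days: 206 − 31 = 175 left.
September 2101 has 30 days: 175 − 30 = 145 left.
October 2101 has 31 days: 145 − 31 = 114 left.
November 2101 has 30 days: 114 − 30 = 84 left.
December 2101 has 31 days: 84 − 31 = 53 left.
January 2102 has 31 days: 53 − 31 = 22 left.
22 days into February 2102 → February 22, 2102.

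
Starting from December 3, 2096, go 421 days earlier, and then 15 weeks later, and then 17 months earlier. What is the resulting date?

August 22, 2094

Counting back 421 days from December 3, 2096:
Going back 3 days from December 3, 2096 reaches the end of the previous month; 421 − 3 = 418 left.
November 2096 has 30 days: 418 − 30 = 388 left.
October 2096 has 31 days: 388 − 31 = 357 left.
September 2096 has 30 days: 357 − 30 = 327 left.
August 2096 has 31 days: 327 − 31 = 296 left.
July 2096 has 31 days: 296 − 31 = 265 left.
June 2096 has 30 days: 265 − 30 = 235 left.
May 2096 has 31 days: 235 − 31 = 204 left.
April 2096 has 30 days: 204 − 30 = 174 left.
March 2096 has 31 days: 174 − 31 = 143 left.
February 2096 has 29 days (2096 is a leap year): 143 − 29 = 114 left.
January 2096 has 31 days: 114 − 31 = 83 left.
December 2095 has 31 days: 83 − 31 = 52 left.
November 2095 has 30 days: 52 − 30 = 22 left.
October 2095 has 31 days; 31 − 22 = 9 → October 9, 2095.
Advancing 15 weeks (= 105 days) from October 9, 2095:
October has 31 days, so 31 − 9 = 22 days remain after October 9, 2095; 105 − 22 = 83 left.
November 2095 has 30 days: 83 − 30 = 53 left.
December 2095 has 31 days: 53 − 31 = 22 left.
22 days into January 2096 → January 22, 2096.
Subtracting 17 months from January 22, 2096:
month 1 − 17 = -16, which is month 8 of year 2094 → August 2094.
Day 22 is valid in August, giving August 22, 2094.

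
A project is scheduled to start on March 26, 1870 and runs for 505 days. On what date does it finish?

Adding 505 days from March 26, 1870.
March has 31 days, so 31 − 26 = 5 days remain after March 26, 1870; 505 − 5 = 500 left.
April 1870 has 30 days: 500 − 30 = 470 left.
May 1870 has 31 days: 470 − 31 = 439 left.
June 1870 has 30 days: 439 − 30 = 409 left.
July 1870 has 31 days: 409 − 31 = 378 left.
August 1870 has 31 days: 378 − 31 = 347 left.
September 1870 has 30 days: 347 − 30 = 317 left.
October 1870 has 31 days: 317 − 31 = 286 left.
November 1870 has 30 days: 286 − 30 = 256 left.
December 1870 has 31 days: 256 − 31 = 225 left.
January 1871 has 31 days: 225 − 31 = 194 left.
February 1871 has 28 days (1871 is not a leap year): 194 − 28 = 166 left.
March 1871 has 31 days: 166 − 31 = 135 left.
April 1871 has 30 days: 135 − 30 = 105 left.
May 1871 has 31 days: 105 − 31 = 74 left.
June 1871 has 30 days: 74 − 30 = 44 left.
July 1871 has 31 days: 44 − 31 = 13 left.
13 days into August 1871 → August 13, 1871.

August 13, 1871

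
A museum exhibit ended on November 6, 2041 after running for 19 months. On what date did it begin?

Going back 19 months from November 6, 2041.
month 11 − 19 = -8, which is month 4 of year 2040 → April 2040.
Day 6 is valid in April, giving April 6, 2040.

April 6, 2040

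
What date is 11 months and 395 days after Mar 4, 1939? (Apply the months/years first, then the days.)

March 5, 1941

Advancing 11 months and 395 days from March 4, 1939: first the month/year part, then the days.
month 3 + 11 = 14, which is month 2 of year 1940 → February 1940.
Day 4 is valid in February, giving February 4, 1940.
Now add 395 days from February 4, 1940.
February has 29 days, so 29 − 4 = 25 days remain after February 4, 1940; 395 − 25 = 370 left.
March 1940 has 31 days: 370 − 31 = 339 left.
April 1940 has 30 days: 339 − 30 = 309 left.
May 1940 has 31 days: 309 − 31 = 278 left.
June 1940 has 30 days: 278 − 30 = 248 left.
July 1940 has 31 days: 248 − 31 = 217 left.
August 1940 has 31 days: 217 − 31 = 186 left.
September 1940 has 30 days: 186 − 30 = 156 left.
October 1940 has 31 days: 156 − 31 = 125 left.
November 1940 has 30 days: 125 − 30 = 95 left.
December 1940 has 31 days: 95 − 31 = 64 left.
January 1941 has 31 days: 64 − 31 = 33 left.
February 1941 has 28 days (1941 is not a leap year): 33 − 28 = 5 left.
5 days into March 1941 → March 5, 1941.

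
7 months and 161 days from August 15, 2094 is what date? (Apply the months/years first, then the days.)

August 23, 2095

Counting forward 7 months and 161 days from August 15, 2094: first the month/year part, then the days.
month 8 + 7 = 15, which is month 3 of year 2095 → March 2095.
Day 15 is valid in March, giving March 15, 2095.
Now add 161 days from March 15, 2095.
March has 31 days, so 31 − 15 = 16 days remain after March 15, 2095; 161 − 16 = 145 left.
April 2095 has 30 days: 145 − 30 = 115 left.
May 2095 has 31 days: 115 − 31 = 84 left.
June 2095 has 30 days: 84 − 30 = 54 left.
July 2095 has 31 days: 54 − 31 = 23 left.
23 days into August 2095 → August 23, 2095.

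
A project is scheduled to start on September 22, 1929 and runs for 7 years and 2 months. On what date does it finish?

November 22, 1936

Adding 7 years and 2 months from September 22, 1929.
+7 years → 1936; month 9 + 2 = 11 → November 1936.
Day 22 is valid in November, giving November 22, 1936.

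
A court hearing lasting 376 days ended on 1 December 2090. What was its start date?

November 20, 2089

Going back 376 days from December 1, 2090.
Going back 1 day from December 1, 2090 reaches the end of the previous month; 376 − 1 = 375 left.
November 2090 has 30 days: 375 − 30 = 345 left.
October 2090 has 31 days: 345 − 31 = 314 left.
September 2090 has 30 days: 314 − 30 = 284 left.
August 2090 has 31 days: 284 − 31 = 253 left.
July 2090 has 31 days: 253 − 31 = 222 left.
June 2090 has 30 days: 222 − 30 = 192 left.
May 2090 has 31 days: 192 − 31 = 161 left.
April 2090 has 30 days: 161 − 30 = 131 left.
March 2090 has 31 days: 131 − 31 = 100 left.
February 2090 has 28 days (2090 is not a leap year): 100 − 28 = 72 left.
January 2090 has 31 days: 72 − 31 = 41 left.
December 2089 has 31 days: 41 − 31 = 10 left.
November 2089 has 30 days; 30 − 10 = 20 → November 20, 2089.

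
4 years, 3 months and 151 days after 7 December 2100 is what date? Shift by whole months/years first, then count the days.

Advancing 4 years, 3 months and 151 days from December 7, 2100: first the month/year part, then the days.
+4 years → 2104; month 12 + 3 = 15, which is month 3 of year 2105 → March 2105.
Day 7 is valid in March, giving March 7, 2105.
Now add 151 days from March 7, 2105.
March has 31 days, so 31 − 7 = 24 days remain after March 7, 2105; 151 − 24 = 127 left.
April 2105 has 30 days: 127 − 30 = 97 left.
May 2105 has 31 days: 97 − 31 = 66 left.
June 2105 has 30 days: 66 − 30 = 36 left.
July 2105 has 31 days: 36 − 31 = 5 left.
5 days into August 2105 → August 5, 2105.

August 5, 2105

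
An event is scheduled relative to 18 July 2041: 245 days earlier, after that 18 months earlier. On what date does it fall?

May 15, 2039

Subtracting 245 days from July 18, 2041:
Going back 18 days from July 18, 2041 reaches the end of the previous month; 245 − 18 = 227 left.
June 2041 has 30 days: 227 − 30 = 197 left.
May 2041 has 31 days: 197 − 31 = 166 left.
April 2041 has 30 days: 166 − 30 = 136 left.
March 2041 has 31 days: 136 − 31 = 105 left.
February 2041 has 28 days (2041 is not a leap year): 105 − 28 = 77 left.
January 2041 has 31 days: 77 − 31 = 46 left.
December 2040 has 31 days: 46 − 31 = 15 left.
November 2040 has 30 days; 30 − 15 = 15 → November 15, 2040.
Subtracting 18 months from November 15, 2040:
month 11 − 18 = -7, which is month 5 of year 2039 → May 2039.
Day 15 is valid in May, giving May 15, 2039.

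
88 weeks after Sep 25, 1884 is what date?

Advancing 88 weeks = 616 days from September 25, 1884.
September has 30 days, so 30 − 25 = 5 days remain after September 25, 1884; 616 − 5 = 611 left.
October 1884 has 31 days: 611 − 31 = 580 left.
November 1884 has 30 days: 580 − 30 = 550 left.
December 1884 has 31 days: 550 − 31 = 519 left.
January 1885 has 31 days: 519 − 31 = 488 left.
February 1885 has 28 days (1885 is not a leap year): 488 − 28 = 460 left.
March 1885 has 31 days: 460 − 31 = 429 left.
April 1885 has 30 days: 429 − 30 = 399 left.
May 1885 has 31 days: 399 − 31 = 368 left.
June 1885 has 30 days: 368 − 30 = 338 left.
July 1885 has 31 days: 338 − 31 = 307 left.
August 1885 has 31 days: 307 − 31 = 276 left.
September 1885 has 30 days: 276 − 30 = 246 left.
October 1885 has 31 days: 246 − 31 = 215 left.
November 1885 has 30 days: 215 − 30 = 185 left.
December 1885 has 31 days: 185 − 31 = 154 left.
January 1886 has 31 days: 154 − 31 = 123 left.
February 1886 has 28 days (1886 is not a leap year): 123 − 28 = 95 left.
March 1886 has 31 days: 95 − 31 = 64 left.
April 1886 has 30 days: 64 − 30 = 34 left.
May 1886 has 31 days: 34 − 31 = 3 left.
3 days into June 1886 → June 3, 1886.

June 3, 1886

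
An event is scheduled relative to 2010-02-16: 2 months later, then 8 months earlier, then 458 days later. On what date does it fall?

November 17, 2010

Adding 2 months from February 16, 2010:
month 2 + 2 = 4 → April 2010.
Day 16 is valid in April, giving April 16, 2010.
Going back 8 months from April 16, 2010:
month 4 − 8 = -4, which is month 8 of year 2009 → August 2009.
Day 16 is valid in August, giving August 16, 2009.
Advancing 458 days from August 16, 2009:
August has 31 days, so 31 − 16 = 15 days remain after August 16, 2009; 458 − 15 = 443 left.
September 2009 has 30 days: 443 − 30 = 413 left.
October 2009 has 31 days: 413 − 31 = 382 left.
November 2009 has 30 days: 382 − 30 = 352 left.
December 2009 has 31 days: 352 − 31 = 321 left.
January 2010 has 31 days: 321 − 31 = 290 left.
February 2010 has 28 days (2010 is not a leap year): 290 − 28 = 262 left.
March 2010 has 31 days: 262 − 31 = 231 left.
April 2010 has 30 days: 231 − 30 = 201 left.
May 2010 has 31 days: 201 − 31 = 170 left.
June 2010 has 30 days: 170 − 30 = 140 left.
July 2010 has 31 days: 140 − 31 = 109 left.
August 2010 has 31 days: 109 − 31 = 78 left.
September 2010 has 30 days: 78 − 30 = 48 left.
October 2010 has 31 days: 48 − 31 = 17 left.
17 days into November 2010 → November 17, 2010.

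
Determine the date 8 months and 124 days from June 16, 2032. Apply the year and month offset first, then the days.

Counting forward 8 months and 124 days from June 16, 2032: first the month/year part, then the days.
month 6 + 8 = 14, which is month 2 of year 2033 → February 2033.
Day 16 is valid in February, giving February 16, 2033.
Now add 124 days from February 16, 2033.
February has 28 days, so 28 − 16 = 12 days remain after February 16, 2033; 124 − 12 = 112 left.
March 2033 has 31 days: 112 − 31 = 81 left.
April 2033 has 30 days: 81 − 30 = 51 left.
May 2033 has 31 days: 51 − 31 = 20 left.
20 days into June 2033 → June 20, 2033.

June 20, 2033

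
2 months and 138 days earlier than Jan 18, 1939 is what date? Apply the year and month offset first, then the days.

Going back 2 months and 138 days from January 18, 1939: first the month/year part, then the days.
month 1 − 2 = -1, which is month 11 of year 1938 → November 1938.
Day 18 is valid in November, giving November 18, 1938.
Now subtract 138 days from November 18, 1938.
Going back 18 days from November 18, 1938 reaches the end of the previous month; 138 − 18 = 120 left.
October 1938 has 31 days: 120 − 31 = 89 left.
September 1938 has 30 days: 89 − 30 = 59 left.
August 1938 has 31 days: 59 − 31 = 28 left.
July 1938 has 31 days; 31 − 28 = 3 → July 3, 1938.

July 3, 1938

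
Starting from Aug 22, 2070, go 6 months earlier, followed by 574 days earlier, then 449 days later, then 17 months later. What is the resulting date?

March 20, 2071

Going back 6 months from August 22, 2070:
month 8 − 6 = 2 → February 2070.
Day 22 is valid in February, giving February 22, 2070.
Counting back 574 days from February 22, 2070:
Going back 22 days from February 22, 2070 reaches the end of the previous month; 574 − 22 = 552 left.
January 2070 has 31 days: 552 − 31 = 521 left.
December 2069 has 31 days: 521 − 31 = 490 left.
November 2069 has 30 days: 490 − 30 = 460 left.
October 2069 has 31 days: 460 − 31 = 429 left.
September 2069 has 30 days: 429 − 30 = 399 left.
August 2069 has 31 days: 399 − 31 = 368 left.
July 2069 has 31 days: 368 − 31 = 337 left.
June 2069 has 30 days: 337 − 30 = 307 left.
May 2069 has 31 days: 307 − 31 = 276 left.
April 2069 has 30 days: 276 − 30 = 246 left.
March 2069 has 31 days: 246 − 31 = 215 left.
February 2069 has 28 days (2069 is not a leap year): 215 − 28 = 187 left.
January 2069 has 31 days: 187 − 31 = 156 left.
December 2068 has 31 days: 156 − 31 = 125 left.
November 2068 has 30 days: 125 − 30 = 95 left.
October 2068 has 31 days: 95 − 31 = 64 left.
September 2068 has 30 days: 64 − 30 = 34 left.
August 2068 has 31 days: 34 − 31 = 3 left.
July 2068 has 31 days; 31 − 3 = 28 → July 28, 2068.
Adding 449 days from July 28, 2068:
July has 31 days, so 31 − 28 = 3 days remain after July 28, 2068; 449 − 3 = 446 left.
August 2068 has 31 days: 446 − 31 = 415 left.
September 2068 has 30 days: 415 − 30 = 385 left.
October 2068 has 31 days: 385 − 31 = 354 left.
November 2068 has 30 days: 354 − 30 = 324 left.
December 2068 has 31 days: 324 − 31 = 293 left.
January 2069 has 31 days: 293 − 31 = 262 left.
February 2069 has 28 days (2069 is not a leap year): 262 − 28 = 234 left.
March 2069 has 31 days: 234 − 31 = 203 left.
April 2069 has 30 days: 203 − 30 = 173 left.
May 2069 has 31 days: 173 − 31 = 142 left.
June 2069 has 30 days: 142 − 30 = 112 left.
July 2069 has 31 days: 112 − 31 = 81 left.
August 2069 has 31 days: 81 − 31 = 50 left.
September 2069 has 30 days: 50 − 30 = 20 left.
20 days into October 2069 → October 20, 2069.
Advancing 17 months from October 20, 2069:
month 10 + 17 = 27, which is month 3 of year 2071 → March 2071.
Day 20 is valid in March, giving March 20, 2071.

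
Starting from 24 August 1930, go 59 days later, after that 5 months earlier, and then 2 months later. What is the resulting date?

Adding 59 days from August 24, 1930:
August has 31 days, so 31 − 24 = 7 days remain after August 24, 1930; 59 − 7 = 52 left.
September 1930 has 30 days: 52 − 30 = 22 left.
22 days into October 1930 → October 22, 1930.
Counting back 5 months from October 22, 1930:
month 10 − 5 = 5 → May 1930.
Day 22 is valid in May, giving May 22, 1930.
Advancing 2 months from May 22, 1930:
month 5 + 2 = 7 → July 1930.
Day 22 is valid in July, giving July 22, 1930.

July 22, 1930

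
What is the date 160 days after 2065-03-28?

September 4, 2065

Advancing 160 days from March 28, 2065.
March has 31 days, so 31 − 28 = 3 days remain after March 28, 2065; 160 − 3 = 157 left.
April 2065 has 30 days: 157 − 30 = 127 left.
May 2065 has 31 days: 127 − 31 = 96 left.
June 2065 has 30 days: 96 − 30 = 66 left.
July 2065 has 31 days: 66 − 31 = 35 left.
August 2065 has 31 days: 35 − 31 = 4 left.
4 days into September 2065 → September 4, 2065.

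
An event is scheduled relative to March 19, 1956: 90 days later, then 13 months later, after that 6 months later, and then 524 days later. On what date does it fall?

Advancing 90 days from March 19, 1956:
March has 31 days, so 31 − 19 = 12 days remain after March 19, 1956; 90 − 12 = 78 left.
April 1956 has 30 days: 78 − 30 = 48 left.
May 1956 has 31 days: 48 − 31 = 17 left.
17 days into June 1956 → June 17, 1956.
Counting forward 13 months from June 17, 1956:
month 6 + 13 = 19, which is month 7 of year 1957 → July 1957.
Day 17 is valid in July, giving July 17, 1957.
Advancing 6 months from July 17, 1957:
month 7 + 6 = 13, which is month 1 of year 1958 → January 1958.
Day 17 is valid in January, giving January 17, 1958.
Advancing 524 days from January 17, 1958:
January has 31 days, so 31 − 17 = 14 days remain after January 17, 1958; 524 − 14 = 510 left.
February 1958 has 28 days (1958 is not a leap year): 510 − 28 = 482 left.
March 1958 has 31 days: 482 − 31 = 451 left.
April 1958 has 30 days: 451 − 30 = 421 left.
May 1958 has 31 days: 421 − 31 = 390 left.
June 1958 has 30 days: 390 − 30 = 360 left.
July 1958 has 31 days: 360 − 31 = 329 left.
August 1958 has 31 days: 329 − 31 = 298 left.
September 1958 has 30 days: 298 − 30 = 268 left.
October 1958 has 31 days: 268 − 31 = 237 left.
November 1958 has 30 days: 237 − 30 = 207 left.
December 1958 has 31 days: 207 − 31 = 176 left.
January 1959 has 31 days: 176 − 31 = 145 left.
February 1959 has 28 days (1959 is not a leap year): 145 − 28 = 117 left.
March 1959 has 31 days: 117 − 31 = 86 left.
April 1959 has 30 days: 86 − 30 = 56 left.
May 1959 has 31 days: 56 − 31 = 25 left.
25 days into June 1959 → June 25, 1959.

June 25, 1959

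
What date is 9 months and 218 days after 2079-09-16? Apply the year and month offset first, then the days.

Advancing 9 months and 218 days from September 16, 2079: first the month/year part, then the days.
month 9 + 9 = 18, which is month 6 of year 2080 → June 2080.
Day 16 is valid in June, giving June 16, 2080.
Now add 218 days from June 16, 2080.
June has 30 days, so 30 − 16 = 14 days remain after June 16, 2080; 218 − 14 = 204 left.
July 2080 has 31 days: 204 − 31 = 173 left.
August 2080 has 31 days: 173 − 31 = 142 left.
September 2080 has 30 days: 142 − 30 = 112 left.
October 2080 has 31 days: 112 − 31 = 81 left.
November 2080 has 30 days: 81 − 30 = 51 left.
December 2080 has 31 days: 51 − 31 = 20 left.
20 days into January 2081 → January 20, 2081.

January 20, 2081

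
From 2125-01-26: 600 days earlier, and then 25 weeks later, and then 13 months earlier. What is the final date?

Subtracting 600 days from January 26, 2125:
Going back 26 days from January 26, 2125 reaches the end of the previous month; 600 − 26 = 574 left.
December 2124 has 31 days: 574 − 31 = 543 left.
November 2124 has 30 days: 543 − 30 = 513 left.
October 2124 has 31 days: 513 − 31 = 482 left.
September 2124 has 30 days: 482 − 30 = 452 left.
August 2124 has 31 days: 452 − 31 = 421 left.
July 2124 has 31 days: 421 − 31 = 390 left.
June 2124 has 30 days: 390 − 30 = 360 left.
May 2124 has 31 days: 360 − 31 = 329 left.
April 2124 has 30 days: 329 − 30 = 299 left.
March 2124 has 31 days: 299 − 31 = 268 left.
February 2124 has 29 days (2124 is a leap year): 268 − 29 = 239 left.
January 2124 has 31 days: 239 − 31 = 208 left.
December 2123 has 31 days: 208 − 31 = 177 left.
November 2123 has 30 days: 177 − 30 = 147 left.
October 2123 has 31 days: 147 − 31 = 116 left.
September 2123 has 30 days: 116 − 30 = 86 left.
August 2123 has 31 days: 86 − 31 = 55 left.
July 2123 has 31 days: 55 − 31 = 24 left.
June 2123 has 30 days; 30 − 24 = 6 → June 6, 2123.
Counting forward 25 weeks (= 175 days) from June 6, 2123:
June has 30 days, so 30 − 6 = 24 days remain after June 6, 2123; 175 − 24 = 151 left.
July 2123 has 31 days: 151 − 31 = 120 left.
August 2123 has 31 days: 120 − 31 = 89 left.
September 2123 has 30 days: 89 − 30 = 59 left.
October 2123 has 31 days: 59 − 31 = 28 left.
28 days into November 2123 → November 28, 2123.
Counting back 13 months from November 28, 2123:
month 11 − 13 = -2, which is month 10 of year 2122 → October 2122.
Day 28 is valid in October, giving October 28, 2122.

October 28, 2122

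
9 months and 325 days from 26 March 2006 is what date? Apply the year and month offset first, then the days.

Counting forward 9 months and 325 days from March 26, 2006: first the month/year part, then the days.
month 3 + 9 = 12 → December 2006.
Day 26 is valid in December, giving December 26, 2006.
Now add 325 days from December 26, 2006.
December has 31 days, so 31 − 26 = 5 days remain after December 26, 2006; 325 − 5 = 320 left.
January 2007 has 31 days: 320 − 31 = 289 left.
February 2007 has 28 days (2007 is not a leap year): 289 − 28 = 261 left.
March 2007 has 31 days: 261 − 31 = 230 left.
April 2007 has 30 days: 230 − 30 = 200 left.
May 2007 has 31 days: 200 − 31 = 169 left.
June 2007 has 30 days: 169 − 30 = 139 left.
July 2007 has 31 days: 139 − 31 = 108 left.
August 2007 has 31 days: 108 − 31 = 77 left.
September 2007 has 30 days: 77 − 30 = 47 left.
October 2007 has 31 days: 47 − 31 = 16 left.
16 days into November 2007 → November 16, 2007.

November 16, 2007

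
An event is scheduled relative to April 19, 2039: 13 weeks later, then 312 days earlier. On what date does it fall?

Adding 13 weeks (= 91 days) from April 19, 2039:
April has 30 days, so 30 − 19 = 11 days remain after April 19, 2039; 91 − 11 = 80 left.
May 2039 has 31 days: 80 − 31 = 49 left.
June 2039 has 30 days: 49 − 30 = 19 left.
19 days into July 2039 → July 19, 2039.
Going back 312 days from July 19, 2039:
Going back 19 days from July 19, 2039 reaches the end of the previous month; 312 − 19 = 293 left.
June 2039 has 30 days: 293 − 30 = 263 left.
May 2039 has 31 days: 263 − 31 = 232 left.
April 2039 has 30 days: 232 − 30 = 202 left.
March 2039 has 31 days: 202 − 31 = 171 left.
February 2039 has 28 days (2039 is not a leap year): 171 − 28 = 143 left.
January 2039 has 31 days: 143 − 31 = 112 left.
December 2038 has 31 days: 112 − 31 = 81 left.
November 2038 has 30 days: 81 − 30 = 51 left.
October 2038 has 31 days: 51 − 31 = 20 left.
September 2038 has 30 days; 30 − 20 = 10 → September 10, 2038.

September 10, 2038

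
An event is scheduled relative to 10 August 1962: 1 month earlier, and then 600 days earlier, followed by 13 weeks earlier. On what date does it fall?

August 18, 1960

Counting back 1 month from August 10, 1962:
month 8 − 1 = 7 → July 1962.
Day 10 is valid in July, giving July 10, 1962.
Going back 600 days from July 10, 1962:
Going back 10 days from July 10, 1962 reaches the end of the previous month; 600 − 10 = 590 left.
June 1962 has 30 days: 590 − 30 = 560 left.
May 1962 has 31 days: 560 − 31 = 529 left.
April 1962 has 30 days: 529 − 30 = 499 left.
March 1962 has 31 days: 499 − 31 = 468 left.
February 1962 has 28 days (1962 is not a leap year): 468 − 28 = 440 left.
January 1962 has 31 days: 440 − 31 = 409 left.
December 1961 has 31 days: 409 − 31 = 378 left.
November 1961 has 30 days: 378 − 30 = 348 left.
October 1961 has 31 days: 348 − 31 = 317 left.
September 1961 has 30 days: 317 − 30 = 287 left.
August 1961 has 31 days: 287 − 31 = 256 left.
July 1961 has 31 days: 256 − 31 = 225 left.
June 1961 has 30 days: 225 − 30 = 195 left.
May 1961 has 31 days: 195 − 31 = 164 left.
April 1961 has 30 days: 164 − 30 = 134 left.
March 1961 has 31 days: 134 − 31 = 103 left.
February 1961 has 28 days (1961 is not a leap year): 103 − 28 = 75 left.
January 1961 has 31 days: 75 − 31 = 44 left.
December 1960 has 31 days: 44 − 31 = 13 left.
November 1960 has 30 days; 30 − 13 = 17 → November 17, 1960.
Going back 13 weeks (= 91 days) from November 17, 1960:
Going back 17 days from November 17, 1960 reaches the end of the previous month; 91 − 17 = 74 left.
October 1960 has 31 days: 74 − 31 = 43 left.
September 1960 has 30 days: 43 − 30 = 13 left.
August 1960 has 31 days; 31 − 13 = 18 → August 18, 1960.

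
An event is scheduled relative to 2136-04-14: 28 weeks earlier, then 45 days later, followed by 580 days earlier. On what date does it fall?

April 14, 2134

Going back 28 weeks (= 196 days) from April 14, 2136:
Going back 14 days from April 14, 2136 reaches the end of the previous month; 196 − 14 = 182 left.
March 2136 has 31 days: 182 − 31 = 151 left.
February 2136 has 29 days (2136 is a leap year): 151 − 29 = 122 left.
January 2136 has 31 days: 122 − 31 = 91 left.
December 2135 has 31 days: 91 − 31 = 60 left.
November 2135 has 30 days: 60 − 30 = 30 left.
October 2135 has 31 days; 31 − 30 = 1 → October 1, 2135.
Advancing 45 days from October 1, 2135:
October has 31 days, so 31 − 1 = 30 days remain after October 1, 2135; 45 − 30 = 15 left.
15 days into November 2135 → November 15, 2135.
Counting back 580 days from November 15, 2135:
Going back 15 days from November 15, 2135 reaches the end of the previous month; 580 − 15 = 565 left.
October 2135 has 31 days: 565 − 31 = 534 left.
September 2135 has 30 days: 534 − 30 = 504 left.
August 2135 has 31 days: 504 − 31 = 473 left.
July 2135 has 31 days: 473 − 31 = 442 left.
June 2135 has 30 days: 442 − 30 = 412 left.
May 2135 has 31 days: 412 − 31 = 381 left.
April 2135 has 30 days: 381 − 30 = 351 left.
March 2135 has 31 days: 351 − 31 = 320 left.
February 2135 has 28 days (2135 is not a leap year): 320 − 28 = 292 left.
January 2135 has 31 days: 292 − 31 = 261 left.
December 2134 has 31 days: 261 − 31 = 230 left.
November 2134 has 30 days: 230 − 30 = 200 left.
October 2134 has 31 days: 200 − 31 = 169 left.
September 2134 has 30 days: 169 − 30 = 139 left.
August 2134 has 31 days: 139 − 31 = 108 left.
July 2134 has 31 days: 108 − 31 = 77 left.
June 2134 has 30 days: 77 − 30 = 47 left.
May 2134 has 31 days: 47 − 31 = 16 left.
April 2134 has 30 days; 30 − 16 = 14 → April 14, 2134.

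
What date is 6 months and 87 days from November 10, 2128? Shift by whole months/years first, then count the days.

Counting forward 6 months and 87 days from November 10, 2128: first the month/year part, then the days.
month 11 + 6 = 17, which is month 5 of year 2129 → May 2129.
Day 10 is valid in May, giving May 10, 2129.
Now add 87 days from May 10, 2129.
May has 31 days, so 31 − 10 = 21 days remain after May 10, 2129; 87 − 21 = 66 left.
June 2129 has 30 days: 66 − 30 = 36 left.
July 2129 has 31 days: 36 − 31 = 5 left.
5 days into August 2129 → August 5, 2129.

August 5, 2129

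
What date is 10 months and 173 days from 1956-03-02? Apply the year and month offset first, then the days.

Counting forward 10 months and 173 days from March 2, 1956: first the month/year part, then the days.
month 3 + 10 = 13, which is month 1 of year 1957 → January 1957.
Day 2 is valid in January, giving January 2, 1957.
Now add 173 days from January 2, 1957.
January has 31 days, so 31 − 2 = 29 days remain after January 2, 1957; 173 − 29 = 144 left.
February 1957 has 28 days (1957 is not a leap year): 144 − 28 = 116 left.
March 1957 has 31 days: 116 − 31 = 85 left.
April 1957 has 30 days: 85 − 30 = 55 left.
May 1957 has 31 days: 55 − 31 = 24 left.
24 days into June 1957 → June 24, 1957.

June 24, 1957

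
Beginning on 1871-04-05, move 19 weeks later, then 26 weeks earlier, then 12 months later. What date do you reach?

February 15, 1872

Adding 19 weeks (= 133 days) from April 5, 1871:
April has 30 days, so 30 − 5 = 25 days remain after April 5, 1871; 133 − 25 = 108 left.
May 1871 has 31 days: 108 − 31 = 77 left.
June 1871 has 30 days: 77 − 30 = 47 left.
July 1871 has 31 days: 47 − 31 = 16 left.
16 days into August 1871 → August 16, 1871.
Counting back 26 weeks (= 182 days) from August 16, 1871:
Going back 16 days from August 16, 1871 reaches the end of the previous month; 182 − 16 = 166 left.
July 1871 has 31 days: 166 − 31 = 135 left.
June 1871 has 30 days: 135 − 30 = 105 left.
May 1871 has 31 days: 105 − 31 = 74 left.
April 1871 has 30 days: 74 − 30 = 44 left.
March 1871 has 31 days: 44 − 31 = 13 left.
February 1871 has 28 days; 28 − 13 = 15 → February 15, 1871.
Counting forward 12 months from February 15, 1871:
month 2 + 12 = 14, which is month 2 of year 1872 → February 1872.
Day 15 is valid in February, giving February 15, 1872.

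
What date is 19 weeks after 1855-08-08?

Advancing 19 weeks = 133 days from August 8, 1855.
August has 31 days, so 31 − 8 = 23 days remain after August 8, 1855; 133 − 23 = 110 left.
September 1855 has 30 days: 110 − 30 = 80 left.
October 1855 has 31 days: 80 − 31 = 49 left.
November 1855 has 30 days: 49 − 30 = 19 left.
19 days into December 1855 → December 19, 1855.

December 19, 1855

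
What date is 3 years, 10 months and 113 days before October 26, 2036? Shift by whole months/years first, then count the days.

Counting back 3 years, 10 months and 113 days from October 26, 2036: first the month/year part, then the days.
-3 years → 2033; month 10 − 10 = 0, which is month 12 of year 2032 → December 2032.
Day 26 is valid in December, giving December 26, 2032.
Now subtract 113 days from December 26, 2032.
Going back 26 days from December 26, 2032 reaches the end of the previous month; 113 − 26 = 87 left.
November 2032 has 30 days: 87 − 30 = 57 left.
October 2032 has 31 days: 57 − 31 = 26 left.
September 2032 has 30 days; 30 − 26 = 4 → September 4, 2032.

September 4, 2032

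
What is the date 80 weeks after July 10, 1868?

Adding 80 weeks = 560 days from July 10, 1868.
July has 31 days, so 31 − 10 = 21 days remain after July 10, 1868; 560 − 21 = 539 left.
August 1868 has 31 days: 539 − 31 = 508 left.
September 1868 has 30 days: 508 − 30 = 478 left.
October 1868 has 31 days: 478 − 31 = 447 left.
November 1868 has 30 days: 447 − 30 = 417 left.
December 1868 has 31 days: 417 − 31 = 386 left.
January 1869 has 31 days: 386 − 31 = 355 left.
February 1869 has 28 days (1869 is not a leap year): 355 − 28 = 327 left.
March 1869 has 31 days: 327 − 31 = 296 left.
April 1869 has 30 days: 296 − 30 = 266 left.
May 1869 has 31 days: 266 − 31 = 235 left.
June 1869 has 30 days: 235 − 30 = 205 left.
July 1869 has 31 days: 205 − 31 = 174 left.
August 1869 has 31 days: 174 − 31 = 143 left.
September 1869 has 30 days: 143 − 30 = 113 left.
October 1869 has 31 days: 113 − 31 = 82 left.
November 1869 has 30 days: 82 − 30 = 52 left.
December 1869 has 31 days: 52 − 31 = 21 left.
21 days into January 1870 → January 21, 1870.

January 21, 1870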